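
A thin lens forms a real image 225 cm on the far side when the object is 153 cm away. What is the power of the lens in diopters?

P = +1.10 D

d_i = +225 cm.
1/f = 1/d_o + 1/d_i = 1/(153) + 1/(225) = 0.01098 cm⁻¹.
f = 91.07 cm = 0.9107 m, so P = 1/f = +1.10 D.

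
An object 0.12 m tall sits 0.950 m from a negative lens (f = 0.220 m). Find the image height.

0.0226 m

For a negative lens, f = -0.220 m.
1/d_i = 1/f − 1/d_o = 1/(-0.2200) − 1/(0.950) = -5.598, so d_i = -0.1786 m.
m = −d_i/d_o = +0.1880.
|h_i| = |m|·h_o = 0.1880 × 0.12 = 0.0226 m. The image is virtual, upright and reduced, on the same side as the object.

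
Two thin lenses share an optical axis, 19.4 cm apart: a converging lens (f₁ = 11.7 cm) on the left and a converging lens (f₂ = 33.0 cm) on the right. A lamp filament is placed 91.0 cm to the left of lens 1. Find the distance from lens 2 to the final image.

7.29 cm

Lens 1: 1/d_i1 = 1/f₁ − 1/d_o1 = 1/(11.7) − 1/(91.0) = 0.07448, so d_i1 = 13.43 cm.
The intermediate image is 13.43 cm to the right of lens 1, which is 19.4 − (13.43) = 5.970 cm to the left of lens 2, so d_o2 = +5.970 cm.
Lens 2: 1/d_i2 = 1/f₂ − 1/d_o2 = 1/(33.0) − 1/(5.970) = -0.1372, so d_i2 = -7.29 cm.
The final image is virtual, 7.29 cm to the left of lens 2 (overall magnification ≈ -0.18).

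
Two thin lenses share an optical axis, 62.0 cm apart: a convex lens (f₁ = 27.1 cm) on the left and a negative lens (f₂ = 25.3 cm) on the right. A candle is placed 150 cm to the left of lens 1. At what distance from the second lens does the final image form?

13.5 cm

Lens 1: 1/d_i1 = 1/f₁ − 1/d_o1 = 1/(27.1) − 1/(150) = 0.03023, so d_i1 = 33.08 cm.
The intermediate image is 33.08 cm to the right of lens 1, which is 62.0 − (33.08) = 28.92 cm to the left of lens 2, so d_o2 = +28.92 cm.
Lens 2 is diverging, so f₂ = −25.3 cm.
Lens 2: 1/d_i2 = 1/f₂ − 1/d_o2 = 1/(-25.3) − 1/(28.92) = -0.07410, so d_i2 = -13.5 cm.
The final image is virtual, 13.5 cm to the left of lens 2 (overall magnification ≈ -0.10).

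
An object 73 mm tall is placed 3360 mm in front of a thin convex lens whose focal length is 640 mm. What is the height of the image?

1/d_i = 1/f − 1/d_o = 1/(640.0) − 1/(3360) = 0.001265, so d_i = 790.6 mm.
m = −d_i/d_o = -0.2353.
|h_i| = |m|·h_o = 0.2353 × 73 = 17.2 mm. The image is real, inverted and reduced, on the far side of the lens.

17.2 mm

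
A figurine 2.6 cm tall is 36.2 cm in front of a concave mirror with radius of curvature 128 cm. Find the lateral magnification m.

m = +2.30

f = R/2 = 128/2 = 64.00 cm.
1/d_i = 1/f − 1/d_o = 1/(64.00) − 1/(36.2) = -0.01200, so d_i = -83.34 cm.
m = −d_i/d_o = −(-83.34)/(36.2) = +2.30.
The image is virtual, upright and enlarged, behind the mirror.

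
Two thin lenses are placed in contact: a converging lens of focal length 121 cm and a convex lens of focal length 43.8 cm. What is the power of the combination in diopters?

P = +3.11 D

P₁ = 1/f₁ = 1/(1.21 m) = +0.8264 D; P₂ = 1/f₂ = 1/(0.438 m) = +2.283 D.
For thin lenses in contact, P = P₁ + P₂ = (+0.8264) + (+2.283) = +3.11 D.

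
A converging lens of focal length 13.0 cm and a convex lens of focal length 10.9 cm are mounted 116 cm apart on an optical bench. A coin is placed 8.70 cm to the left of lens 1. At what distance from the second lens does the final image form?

Lens 1: 1/d_i1 = 1/f₁ − 1/d_o1 = 1/(13.0) − 1/(8.70) = -0.03802, so d_i1 = -26.30 cm.
The intermediate image is 26.30 cm to the left of lens 1 (virtual), which is 116 − (-26.30) = 142.3 cm to the left of lens 2, so d_o2 = +142.3 cm.
Lens 2: 1/d_i2 = 1/f₂ − 1/d_o2 = 1/(10.9) − 1/(142.3) = 0.08472, so d_i2 = 11.8 cm.
The final image is real, 11.8 cm to the right of lens 2 (overall magnification ≈ -0.25).

11.8 cm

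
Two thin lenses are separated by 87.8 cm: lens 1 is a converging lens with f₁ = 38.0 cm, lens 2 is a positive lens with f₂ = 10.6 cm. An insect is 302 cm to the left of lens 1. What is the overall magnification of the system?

m = +0.0452

Lens 1: 1/d_i1 = 1/(38.0) − 1/(302) = 0.02300, so d_i1 = 43.47 cm; m₁ = −d_i1/d_o1 = -0.1439.
d_o2 = 87.8 − (43.47) = 44.33 cm.
Lens 2: 1/d_i2 = 1/(10.6) − 1/(44.33) = 0.07178, so d_i2 = 13.93 cm; m₂ = −d_i2/d_o2 = -0.3143.
m = m₁·m₂ = (-0.1439)(-0.3143) = +0.0452.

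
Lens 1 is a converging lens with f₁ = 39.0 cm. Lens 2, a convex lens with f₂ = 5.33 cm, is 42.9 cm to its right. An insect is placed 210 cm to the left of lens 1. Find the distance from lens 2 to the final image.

2.58 cm

Lens 1: 1/d_i1 = 1/f₁ − 1/d_o1 = 1/(39.0) − 1/(210) = 0.02088, so d_i1 = 47.89 cm.
The intermediate image is 47.89 cm to the right of lens 1, which lies 4.990 cm to the right of lens 2 — a virtual object — so d_o2 = −4.990 cm.
Lens 2: 1/d_i2 = 1/f₂ − 1/d_o2 = 1/(5.33) − 1/(-4.990) = 0.3880, so d_i2 = 2.58 cm.
The final image is real, 2.58 cm to the right of lens 2 (overall magnification ≈ -0.12).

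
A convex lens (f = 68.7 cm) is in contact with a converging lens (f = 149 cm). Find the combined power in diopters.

P₁ = 1/f₁ = 1/(0.687 m) = +1.456 D; P₂ = 1/f₂ = 1/(1.49 m) = +0.6711 D.
For thin lenses in contact, P = P₁ + P₂ = (+1.456) + (+0.6711) = +2.13 D.

P = +2.13 D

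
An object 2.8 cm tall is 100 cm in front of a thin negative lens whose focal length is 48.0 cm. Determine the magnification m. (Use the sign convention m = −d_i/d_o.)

m = +0.324

For a negative lens, f = -48.0 cm.
1/d_i = 1/f − 1/d_o = 1/(-48.00) − 1/(100) = -0.03083, so d_i = -32.43 cm.
m = −d_i/d_o = −(-32.43)/(100) = +0.324.
The image is virtual, upright and reduced, on the same side as the object.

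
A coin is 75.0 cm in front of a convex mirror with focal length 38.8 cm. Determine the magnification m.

m = +0.341

For a convex mirror, f = -38.8 cm.
1/d_i = 1/f − 1/d_o = 1/(-38.80) − 1/(75.0) = -0.03911, so d_i = -25.57 cm.
m = −d_i/d_o = −(-25.57)/(75.0) = +0.341.
The image is virtual, upright and reduced, behind the mirror.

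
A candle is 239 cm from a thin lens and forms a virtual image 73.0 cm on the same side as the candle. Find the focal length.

Virtual image ⇒ d_i = −73.0 cm.
1/f = 1/d_o + 1/d_i = 1/(239) + 1/(-73.0) = -0.009515, so f = -105 cm.
Since f is negative, the thin lens is diverging.

f = -105 cm (diverging)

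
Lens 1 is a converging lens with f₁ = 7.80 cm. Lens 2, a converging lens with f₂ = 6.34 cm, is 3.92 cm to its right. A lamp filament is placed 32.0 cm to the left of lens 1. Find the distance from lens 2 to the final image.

Lens 1: 1/d_i1 = 1/f₁ − 1/d_o1 = 1/(7.80) − 1/(32.0) = 0.09696, so d_i1 = 10.31 cm.
The intermediate image is 10.31 cm to the right of lens 1, which lies 6.390 cm to the right of lens 2 — a virtual object — so d_o2 = −6.390 cm.
Lens 2: 1/d_i2 = 1/f₂ − 1/d_o2 = 1/(6.34) − 1/(-6.390) = 0.3142, so d_i2 = 3.18 cm.
The final image is real, 3.18 cm to the right of lens 2 (overall magnification ≈ -0.16).

3.18 cm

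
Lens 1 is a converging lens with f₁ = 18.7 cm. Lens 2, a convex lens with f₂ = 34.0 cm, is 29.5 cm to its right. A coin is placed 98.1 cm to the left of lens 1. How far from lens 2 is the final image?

Lens 1: 1/d_i1 = 1/f₁ − 1/d_o1 = 1/(18.7) − 1/(98.1) = 0.04328, so d_i1 = 23.10 cm.
The intermediate image is 23.10 cm to the right of lens 1, which is 29.5 − (23.10) = 6.400 cm to the left of lens 2, so d_o2 = +6.400 cm.
Lens 2: 1/d_i2 = 1/f₂ − 1/d_o2 = 1/(34.0) − 1/(6.400) = -0.1268, so d_i2 = -7.88 cm.
The final image is virtual, 7.88 cm to the left of lens 2 (overall magnification ≈ -0.29).

7.88 cm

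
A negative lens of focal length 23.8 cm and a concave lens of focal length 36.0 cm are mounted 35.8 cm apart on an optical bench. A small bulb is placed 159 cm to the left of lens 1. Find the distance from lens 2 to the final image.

Lens 1 is diverging, so f₁ = −23.8 cm.
Lens 1: 1/d_i1 = 1/f₁ − 1/d_o1 = 1/(-23.8) − 1/(159) = -0.04831, so d_i1 = -20.70 cm.
The intermediate image is 20.70 cm to the left of lens 1 (virtual), which is 35.8 − (-20.70) = 56.50 cm to the left of lens 2, so d_o2 = +56.50 cm.
Lens 2 is diverging, so f₂ = −36.0 cm.
Lens 2: 1/d_i2 = 1/f₂ − 1/d_o2 = 1/(-36.0) − 1/(56.50) = -0.04548, so d_i2 = -22.0 cm.
The final image is virtual, 22.0 cm to the left of lens 2 (overall magnification ≈ 0.051).

22.0 cm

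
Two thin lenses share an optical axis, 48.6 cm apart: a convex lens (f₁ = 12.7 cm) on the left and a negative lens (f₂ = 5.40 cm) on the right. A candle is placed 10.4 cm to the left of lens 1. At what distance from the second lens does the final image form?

Lens 1: 1/d_i1 = 1/f₁ − 1/d_o1 = 1/(12.7) − 1/(10.4) = -0.01741, so d_i1 = -57.43 cm.
The intermediate image is 57.43 cm to the left of lens 1 (virtual), which is 48.6 − (-57.43) = 106.0 cm to the left of lens 2, so d_o2 = +106.0 cm.
Lens 2 is diverging, so f₂ = −5.40 cm.
Lens 2: 1/d_i2 = 1/f₂ − 1/d_o2 = 1/(-5.40) − 1/(106.0) = -0.1946, so d_i2 = -5.14 cm.
The final image is virtual, 5.14 cm to the left of lens 2 (overall magnification ≈ 0.27).

5.14 cm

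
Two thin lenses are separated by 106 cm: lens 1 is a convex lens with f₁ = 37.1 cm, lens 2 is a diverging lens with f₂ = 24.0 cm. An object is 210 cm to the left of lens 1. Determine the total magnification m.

m = -0.0606

Lens 1: 1/d_i1 = 1/(37.1) − 1/(210) = 0.02219, so d_i1 = 45.06 cm; m₁ = −d_i1/d_o1 = -0.2146.
d_o2 = 106 − (45.06) = 60.94 cm.
f₂ = −24.0 cm (diverging).
Lens 2: 1/d_i2 = 1/(-24.0) − 1/(60.94) = -0.05808, so d_i2 = -17.22 cm; m₂ = −d_i2/d_o2 = +0.2826.
m = m₁·m₂ = (-0.2146)(+0.2826) = -0.0606.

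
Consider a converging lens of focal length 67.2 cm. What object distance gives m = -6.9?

76.9 cm

m = −d_i/d_o ⇒ d_i = −m·d_o.
1/f = 1/d_o + 1/d_i = 1/d_o − 1/(m·d_o) = (1 − 1/m)/d_o, so d_o = f(1 − 1/m) = (67.20)(1 − 1/(-6.9)) = 76.9 cm.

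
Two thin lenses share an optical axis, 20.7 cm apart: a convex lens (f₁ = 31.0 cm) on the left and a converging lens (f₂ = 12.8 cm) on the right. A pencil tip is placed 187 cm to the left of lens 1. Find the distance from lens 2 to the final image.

Lens 1: 1/d_i1 = 1/f₁ − 1/d_o1 = 1/(31.0) − 1/(187) = 0.02691, so d_i1 = 37.16 cm.
The intermediate image is 37.16 cm to the right of lens 1, which lies 16.46 cm to the right of lens 2 — a virtual object — so d_o2 = −16.46 cm.
Lens 2: 1/d_i2 = 1/f₂ − 1/d_o2 = 1/(12.8) − 1/(-16.46) = 0.1389, so d_i2 = 7.20 cm.
The final image is real, 7.20 cm to the right of lens 2 (overall magnification ≈ -0.087).

7.20 cm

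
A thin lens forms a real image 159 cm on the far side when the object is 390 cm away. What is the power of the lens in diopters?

d_i = +159 cm.
1/f = 1/d_o + 1/d_i = 1/(390) + 1/(159) = 0.008853 cm⁻¹.
f = 113.0 cm = 1.130 m, so P = 1/f = +0.885 D.

P = +0.885 D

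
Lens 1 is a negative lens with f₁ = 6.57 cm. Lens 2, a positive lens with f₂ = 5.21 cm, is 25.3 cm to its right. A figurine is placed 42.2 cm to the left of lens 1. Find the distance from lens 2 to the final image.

Lens 1 is diverging, so f₁ = −6.57 cm.
Lens 1: 1/d_i1 = 1/f₁ − 1/d_o1 = 1/(-6.57) − 1/(42.2) = -0.1759, so d_i1 = -5.685 cm.
The intermediate image is 5.685 cm to the left of lens 1 (virtual), which is 25.3 − (-5.685) = 30.98 cm to the left of lens 2, so d_o2 = +30.98 cm.
Lens 2: 1/d_i2 = 1/f₂ − 1/d_o2 = 1/(5.21) − 1/(30.98) = 0.1597, so d_i2 = 6.26 cm.
The final image is real, 6.26 cm to the right of lens 2 (overall magnification ≈ -0.027).

6.26 cm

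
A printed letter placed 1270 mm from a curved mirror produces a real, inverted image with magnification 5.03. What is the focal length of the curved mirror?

m = −d_i/d_o ⇒ d_i = −m·d_o = −(-5.03)·(1270) = 6388 mm.
1/f = 1/d_o + 1/d_i = 1/(1270) + 1/(6388) = 0.0009439, so f = 1060 mm.
Since f is positive, the curved mirror is concave.

f = 1060 mm (concave)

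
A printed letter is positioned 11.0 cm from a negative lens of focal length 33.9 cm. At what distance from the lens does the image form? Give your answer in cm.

8.31 cm

For a negative lens, f = -33.9 cm.
Lens equation: 1/q = 1/f − 1/p = 1/(-33.90) − 1/(11.0) = -0.02950 − 0.09091 = -0.1204, so q = -8.31 cm.
The image is virtual, upright and reduced, on the same side as the object.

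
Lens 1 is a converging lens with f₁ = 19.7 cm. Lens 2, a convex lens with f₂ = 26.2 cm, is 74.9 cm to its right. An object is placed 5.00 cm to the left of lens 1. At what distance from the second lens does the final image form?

Lens 1: 1/d_i1 = 1/f₁ − 1/d_o1 = 1/(19.7) − 1/(5.00) = -0.1492, so d_i1 = -6.701 cm.
The intermediate image is 6.701 cm to the left of lens 1 (virtual), which is 74.9 − (-6.701) = 81.60 cm to the left of lens 2, so d_o2 = +81.60 cm.
Lens 2: 1/d_i2 = 1/f₂ − 1/d_o2 = 1/(26.2) − 1/(81.60) = 0.02591, so d_i2 = 38.6 cm.
The final image is real, 38.6 cm to the right of lens 2 (overall magnification ≈ -0.63).

38.6 cm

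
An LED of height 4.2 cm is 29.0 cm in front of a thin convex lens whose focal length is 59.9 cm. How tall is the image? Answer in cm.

8.14 cm

1/d_i = 1/f − 1/d_o = 1/(59.90) − 1/(29.0) = -0.01779, so d_i = -56.22 cm.
m = −d_i/d_o = +1.939.
|h_i| = |m|·h_o = 1.939 × 4.2 = 8.14 cm. The image is virtual, upright and enlarged, on the same side as the object.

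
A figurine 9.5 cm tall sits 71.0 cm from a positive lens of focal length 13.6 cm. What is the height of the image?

1/d_i = 1/f − 1/d_o = 1/(13.60) − 1/(71.0) = 0.05944, so d_i = 16.82 cm.
m = −d_i/d_o = -0.2369.
|h_i| = |m|·h_o = 0.2369 × 9.5 = 2.25 cm. The image is real, inverted and reduced, on the far side of the lens.

2.25 cm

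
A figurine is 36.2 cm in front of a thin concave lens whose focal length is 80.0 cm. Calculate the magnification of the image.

For a concave lens, f = -80.0 cm.
1/d_i = 1/f − 1/d_o = 1/(-80.00) − 1/(36.2) = -0.04012, so d_i = -24.92 cm.
m = −d_i/d_o = −(-24.92)/(36.2) = +0.688.
The image is virtual, upright and reduced, on the same side as the object.

m = +0.688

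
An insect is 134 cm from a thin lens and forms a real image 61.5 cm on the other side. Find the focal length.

f = 42.2 cm (converging)

Real image ⇒ d_i = +61.5 cm.
1/f = 1/d_o + 1/d_i = 1/(134) + 1/(61.5) = 0.02372, so f = 42.2 cm.
Since f is positive, the thin lens is converging.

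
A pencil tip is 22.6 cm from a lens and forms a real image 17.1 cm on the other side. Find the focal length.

f = 9.73 cm (converging)

Real image ⇒ d_i = +17.1 cm.
1/f = 1/d_o + 1/d_i = 1/(22.6) + 1/(17.1) = 0.1027, so f = 9.73 cm.
Since f is positive, the lens is converging.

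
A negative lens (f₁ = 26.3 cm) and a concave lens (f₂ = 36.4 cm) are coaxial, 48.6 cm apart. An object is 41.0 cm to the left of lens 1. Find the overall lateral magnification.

m = +0.141

f₁ = −26.3 cm (diverging).
Lens 1: 1/d_i1 = 1/(-26.3) − 1/(41.0) = -0.06241, so d_i1 = -16.02 cm; m₁ = −d_i1/d_o1 = +0.3907.
d_o2 = 48.6 − (-16.02) = 64.62 cm.
f₂ = −36.4 cm (diverging).
Lens 2: 1/d_i2 = 1/(-36.4) − 1/(64.62) = -0.04295, so d_i2 = -23.28 cm; m₂ = −d_i2/d_o2 = +0.3603.
m = m₁·m₂ = (+0.3907)(+0.3603) = +0.141.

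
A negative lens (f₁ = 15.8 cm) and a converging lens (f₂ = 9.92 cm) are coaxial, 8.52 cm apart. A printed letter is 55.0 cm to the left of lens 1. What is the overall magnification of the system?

m = -0.204

f₁ = −15.8 cm (diverging).
Lens 1: 1/d_i1 = 1/(-15.8) − 1/(55.0) = -0.08147, so d_i1 = -12.27 cm; m₁ = −d_i1/d_o1 = +0.2231.
d_o2 = 8.52 − (-12.27) = 20.79 cm.
Lens 2: 1/d_i2 = 1/(9.92) − 1/(20.79) = 0.05271, so d_i2 = 18.97 cm; m₂ = −d_i2/d_o2 = -0.9126.
m = m₁·m₂ = (+0.2231)(-0.9126) = -0.204.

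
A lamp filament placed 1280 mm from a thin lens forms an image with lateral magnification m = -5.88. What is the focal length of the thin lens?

m = −d_i/d_o ⇒ d_i = −m·d_o = −(-5.88)·(1280) = 7526 mm.
1/f = 1/d_o + 1/d_i = 1/(1280) + 1/(7526) = 0.0009141, so f = 1090 mm.
Since f is positive, the thin lens is converging.

f = 1090 mm (converging)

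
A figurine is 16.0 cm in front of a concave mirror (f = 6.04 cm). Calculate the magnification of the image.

1/d_i = 1/f − 1/d_o = 1/(6.040) − 1/(16.0) = 0.1031, so d_i = 9.703 cm.
m = −d_i/d_o = −(9.703)/(16.0) = -0.606.
The image is real, inverted and reduced, in front of the mirror.

m = -0.606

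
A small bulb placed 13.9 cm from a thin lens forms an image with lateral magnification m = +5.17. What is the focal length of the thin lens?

f = 17.2 cm (converging)

m = −d_i/d_o ⇒ d_i = −m·d_o = −(+5.17)·(13.9) = -71.86 cm.
1/f = 1/d_o + 1/d_i = 1/(13.9) + 1/(-71.86) = 0.05803, so f = 17.2 cm.
Since f is positive, the thin lens is converging.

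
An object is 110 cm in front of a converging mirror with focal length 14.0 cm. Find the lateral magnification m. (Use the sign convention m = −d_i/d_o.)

1/d_i = 1/f − 1/d_o = 1/(14.00) − 1/(110) = 0.06234, so d_i = 16.04 cm.
m = −d_i/d_o = −(16.04)/(110) = -0.146.
The image is real, inverted and reduced, in front of the mirror.

m = -0.146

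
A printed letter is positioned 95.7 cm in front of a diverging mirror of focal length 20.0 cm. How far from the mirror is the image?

For a diverging mirror, f = -20.0 cm.
Mirror equation: 1/v = 1/f − 1/u = 1/(-20.00) − 1/(95.7) = -0.05000 − 0.01045 = -0.06045, so v = -16.5 cm.
The image is virtual, upright and reduced, behind the mirror.

16.5 cm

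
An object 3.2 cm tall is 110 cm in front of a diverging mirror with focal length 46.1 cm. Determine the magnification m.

m = +0.295

For a diverging mirror, f = -46.1 cm.
1/d_i = 1/f − 1/d_o = 1/(-46.10) − 1/(110) = -0.03078, so d_i = -32.49 cm.
m = −d_i/d_o = −(-32.49)/(110) = +0.295.
The image is virtual, upright and reduced, behind the mirror.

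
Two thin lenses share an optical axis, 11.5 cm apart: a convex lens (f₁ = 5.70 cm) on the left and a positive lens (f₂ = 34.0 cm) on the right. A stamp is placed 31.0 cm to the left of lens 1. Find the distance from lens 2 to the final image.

Lens 1: 1/d_i1 = 1/f₁ − 1/d_o1 = 1/(5.70) − 1/(31.0) = 0.1432, so d_i1 = 6.984 cm.
The intermediate image is 6.984 cm to the right of lens 1, which is 11.5 − (6.984) = 4.516 cm to the left of lens 2, so d_o2 = +4.516 cm.
Lens 2: 1/d_i2 = 1/f₂ − 1/d_o2 = 1/(34.0) − 1/(4.516) = -0.1920, so d_i2 = -5.21 cm.
The final image is virtual, 5.21 cm to the left of lens 2 (overall magnification ≈ -0.26).

5.21 cm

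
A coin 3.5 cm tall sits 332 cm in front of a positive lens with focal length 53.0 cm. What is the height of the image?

0.665 cm

1/d_i = 1/f − 1/d_o = 1/(53.00) − 1/(332) = 0.01586, so d_i = 63.07 cm.
m = −d_i/d_o = -0.1900.
|h_i| = |m|·h_o = 0.1900 × 3.5 = 0.665 cm. The image is real, inverted and reduced, on the far side of the lens.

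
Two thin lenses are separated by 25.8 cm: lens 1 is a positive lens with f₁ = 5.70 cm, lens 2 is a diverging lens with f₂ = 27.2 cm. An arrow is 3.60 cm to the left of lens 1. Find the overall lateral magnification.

Lens 1: 1/d_i1 = 1/(5.70) − 1/(3.60) = -0.1023, so d_i1 = -9.771 cm; m₁ = −d_i1/d_o1 = +2.714.
d_o2 = 25.8 − (-9.771) = 35.57 cm.
f₂ = −27.2 cm (diverging).
Lens 2: 1/d_i2 = 1/(-27.2) − 1/(35.57) = -0.06488, so d_i2 = -15.41 cm; m₂ = −d_i2/d_o2 = +0.4333.
m = m₁·m₂ = (+2.714)(+0.4333) = +1.18.

m = +1.18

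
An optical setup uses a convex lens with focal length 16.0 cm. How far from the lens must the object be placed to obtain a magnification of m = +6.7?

m = −d_i/d_o ⇒ d_i = −m·d_o.
1/f = 1/d_o + 1/d_i = 1/d_o − 1/(m·d_o) = (1 − 1/m)/d_o, so d_o = f(1 − 1/m) = (16.00)(1 − 1/(+6.7)) = 13.6 cm.

13.6 cm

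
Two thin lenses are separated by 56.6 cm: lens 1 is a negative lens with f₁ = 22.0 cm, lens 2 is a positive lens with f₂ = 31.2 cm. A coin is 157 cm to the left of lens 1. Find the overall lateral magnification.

f₁ = −22.0 cm (diverging).
Lens 1: 1/d_i1 = 1/(-22.0) − 1/(157) = -0.05182, so d_i1 = -19.30 cm; m₁ = −d_i1/d_o1 = +0.1229.
d_o2 = 56.6 − (-19.30) = 75.90 cm.
Lens 2: 1/d_i2 = 1/(31.2) − 1/(75.90) = 0.01888, so d_i2 = 52.98 cm; m₂ = −d_i2/d_o2 = -0.6980.
m = m₁·m₂ = (+0.1229)(-0.6980) = -0.0858.

m = -0.0858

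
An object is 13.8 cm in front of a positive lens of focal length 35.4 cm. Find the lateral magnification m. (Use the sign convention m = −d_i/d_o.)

1/d_i = 1/f − 1/d_o = 1/(35.40) − 1/(13.8) = -0.04422, so d_i = -22.62 cm.
m = −d_i/d_o = −(-22.62)/(13.8) = +1.64.
The image is virtual, upright and enlarged, on the same side as the object.

m = +1.64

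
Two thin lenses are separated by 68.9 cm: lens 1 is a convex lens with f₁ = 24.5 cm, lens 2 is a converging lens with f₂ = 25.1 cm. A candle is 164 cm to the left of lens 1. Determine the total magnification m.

Lens 1: 1/d_i1 = 1/(24.5) − 1/(164) = 0.03472, so d_i1 = 28.80 cm; m₁ = −d_i1/d_o1 = -0.1756.
d_o2 = 68.9 − (28.80) = 40.10 cm.
Lens 2: 1/d_i2 = 1/(25.1) − 1/(40.10) = 0.01490, so d_i2 = 67.10 cm; m₂ = −d_i2/d_o2 = -1.673.
m = m₁·m₂ = (-0.1756)(-1.673) = +0.294.

m = +0.294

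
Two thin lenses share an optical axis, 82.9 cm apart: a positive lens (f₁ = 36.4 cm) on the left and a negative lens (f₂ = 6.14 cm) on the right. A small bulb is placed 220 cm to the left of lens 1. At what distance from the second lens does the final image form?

5.31 cm

Lens 1: 1/d_i1 = 1/f₁ − 1/d_o1 = 1/(36.4) − 1/(220) = 0.02293, so d_i1 = 43.62 cm.
The intermediate image is 43.62 cm to the right of lens 1, which is 82.9 − (43.62) = 39.28 cm to the left of lens 2, so d_o2 = +39.28 cm.
Lens 2 is diverging, so f₂ = −6.14 cm.
Lens 2: 1/d_i2 = 1/f₂ − 1/d_o2 = 1/(-6.14) − 1/(39.28) = -0.1883, so d_i2 = -5.31 cm.
The final image is virtual, 5.31 cm to the left of lens 2 (overall magnification ≈ -0.027).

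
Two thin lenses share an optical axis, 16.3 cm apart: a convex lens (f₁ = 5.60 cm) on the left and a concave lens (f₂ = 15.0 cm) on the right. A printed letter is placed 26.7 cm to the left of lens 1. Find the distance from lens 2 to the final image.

5.71 cm

Lens 1: 1/d_i1 = 1/f₁ − 1/d_o1 = 1/(5.60) − 1/(26.7) = 0.1411, so d_i1 = 7.086 cm.
The intermediate image is 7.086 cm to the right of lens 1, which is 16.3 − (7.086) = 9.214 cm to the left of lens 2, so d_o2 = +9.214 cm.
Lens 2 is diverging, so f₂ = −15.0 cm.
Lens 2: 1/d_i2 = 1/f₂ − 1/d_o2 = 1/(-15.0) − 1/(9.214) = -0.1752, so d_i2 = -5.71 cm.
The final image is virtual, 5.71 cm to the left of lens 2 (overall magnification ≈ -0.16).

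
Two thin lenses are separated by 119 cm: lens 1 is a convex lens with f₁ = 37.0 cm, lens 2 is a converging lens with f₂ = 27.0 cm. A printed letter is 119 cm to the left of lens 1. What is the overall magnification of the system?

Lens 1: 1/d_i1 = 1/(37.0) − 1/(119) = 0.01862, so d_i1 = 53.70 cm; m₁ = −d_i1/d_o1 = -0.4513.
d_o2 = 119 − (53.70) = 65.30 cm.
Lens 2: 1/d_i2 = 1/(27.0) − 1/(65.30) = 0.02172, so d_i2 = 46.03 cm; m₂ = −d_i2/d_o2 = -0.7050.
m = m₁·m₂ = (-0.4513)(-0.7050) = +0.318.

m = +0.318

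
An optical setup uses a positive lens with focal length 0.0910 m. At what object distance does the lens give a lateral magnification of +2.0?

0.0455 m

m = −d_i/d_o ⇒ d_i = −m·d_o.
1/f = 1/d_o + 1/d_i = 1/d_o − 1/(m·d_o) = (1 − 1/m)/d_o, so d_o = f(1 − 1/m) = (0.09100)(1 − 1/(+2.0)) = 0.0455 m.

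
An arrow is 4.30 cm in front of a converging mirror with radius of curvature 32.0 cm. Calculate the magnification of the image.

f = R/2 = 32.0/2 = 16.00 cm.
1/d_i = 1/f − 1/d_o = 1/(16.00) − 1/(4.30) = -0.1701, so d_i = -5.880 cm.
m = −d_i/d_o = −(-5.880)/(4.30) = +1.37.
The image is virtual, upright and enlarged, behind the mirror.

m = +1.37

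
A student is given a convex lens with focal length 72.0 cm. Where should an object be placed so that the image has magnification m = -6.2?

83.6 cm

m = −d_i/d_o ⇒ d_i = −m·d_o.
1/f = 1/d_o + 1/d_i = 1/d_o − 1/(m·d_o) = (1 − 1/m)/d_o, so d_o = f(1 − 1/m) = (72.00)(1 − 1/(-6.2)) = 83.6 cm.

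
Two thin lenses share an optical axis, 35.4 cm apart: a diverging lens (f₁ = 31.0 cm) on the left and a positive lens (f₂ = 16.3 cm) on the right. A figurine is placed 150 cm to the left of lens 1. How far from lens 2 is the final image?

Lens 1 is diverging, so f₁ = −31.0 cm.
Lens 1: 1/d_i1 = 1/f₁ − 1/d_o1 = 1/(-31.0) − 1/(150) = -0.03892, so d_i1 = -25.69 cm.
The intermediate image is 25.69 cm to the left of lens 1 (virtual), which is 35.4 − (-25.69) = 61.09 cm to the left of lens 2, so d_o2 = +61.09 cm.
Lens 2: 1/d_i2 = 1/f₂ − 1/d_o2 = 1/(16.3) − 1/(61.09) = 0.04498, so d_i2 = 22.2 cm.
The final image is real, 22.2 cm to the right of lens 2 (overall magnification ≈ -0.062).

22.2 cm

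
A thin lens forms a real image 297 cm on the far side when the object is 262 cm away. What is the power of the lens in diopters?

d_i = +297 cm.
1/f = 1/d_o + 1/d_i = 1/(262) + 1/(297) = 0.007184 cm⁻¹.
f = 139.2 cm = 1.392 m, so P = 1/f = +0.718 D.

P = +0.718 D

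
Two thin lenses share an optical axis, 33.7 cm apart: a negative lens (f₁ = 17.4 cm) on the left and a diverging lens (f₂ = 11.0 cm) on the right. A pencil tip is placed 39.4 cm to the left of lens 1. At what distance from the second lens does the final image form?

Lens 1 is diverging, so f₁ = −17.4 cm.
Lens 1: 1/d_i1 = 1/f₁ − 1/d_o1 = 1/(-17.4) − 1/(39.4) = -0.08285, so d_i1 = -12.07 cm.
The intermediate image is 12.07 cm to the left of lens 1 (virtual), which is 33.7 − (-12.07) = 45.77 cm to the left of lens 2, so d_o2 = +45.77 cm.
Lens 2 is diverging, so f₂ = −11.0 cm.
Lens 2: 1/d_i2 = 1/f₂ − 1/d_o2 = 1/(-11.0) − 1/(45.77) = -0.1128, so d_i2 = -8.87 cm.
The final image is virtual, 8.87 cm to the left of lens 2 (overall magnification ≈ 0.059).

8.87 cm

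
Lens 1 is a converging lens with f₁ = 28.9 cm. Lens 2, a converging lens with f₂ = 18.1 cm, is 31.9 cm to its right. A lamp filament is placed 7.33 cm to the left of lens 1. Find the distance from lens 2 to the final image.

32.0 cm

Lens 1: 1/d_i1 = 1/f₁ − 1/d_o1 = 1/(28.9) − 1/(7.33) = -0.1018, so d_i1 = -9.821 cm.
The intermediate image is 9.821 cm to the left of lens 1 (virtual), which is 31.9 − (-9.821) = 41.72 cm to the left of lens 2, so d_o2 = +41.72 cm.
Lens 2: 1/d_i2 = 1/f₂ − 1/d_o2 = 1/(18.1) − 1/(41.72) = 0.03128, so d_i2 = 32.0 cm.
The final image is real, 32.0 cm to the right of lens 2 (overall magnification ≈ -1.0).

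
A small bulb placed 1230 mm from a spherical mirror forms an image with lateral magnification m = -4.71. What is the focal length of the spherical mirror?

m = −d_i/d_o ⇒ d_i = −m·d_o = −(-4.71)·(1230) = 5793 mm.
1/f = 1/d_o + 1/d_i = 1/(1230) + 1/(5793) = 0.0009856, so f = 1010 mm.
Since f is positive, the spherical mirror is concave.

f = 1010 mm (concave)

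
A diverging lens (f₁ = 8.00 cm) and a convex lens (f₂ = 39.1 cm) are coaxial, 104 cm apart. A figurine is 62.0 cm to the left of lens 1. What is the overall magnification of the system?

f₁ = −8.00 cm (diverging).
Lens 1: 1/d_i1 = 1/(-8.00) − 1/(62.0) = -0.1411, so d_i1 = -7.086 cm; m₁ = −d_i1/d_o1 = +0.1143.
d_o2 = 104 − (-7.086) = 111.1 cm.
Lens 2: 1/d_i2 = 1/(39.1) − 1/(111.1) = 0.01657, so d_i2 = 60.33 cm; m₂ = −d_i2/d_o2 = -0.5431.
m = m₁·m₂ = (+0.1143)(-0.5431) = -0.0621.

m = -0.0621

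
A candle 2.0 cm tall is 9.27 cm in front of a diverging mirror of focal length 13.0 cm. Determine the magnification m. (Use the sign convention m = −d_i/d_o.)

For a diverging mirror, f = -13.0 cm.
1/d_i = 1/f − 1/d_o = 1/(-13.00) − 1/(9.27) = -0.1848, so d_i = -5.411 cm.
m = −d_i/d_o = −(-5.411)/(9.27) = +0.584.
The image is virtual, upright and reduced, behind the mirror.

m = +0.584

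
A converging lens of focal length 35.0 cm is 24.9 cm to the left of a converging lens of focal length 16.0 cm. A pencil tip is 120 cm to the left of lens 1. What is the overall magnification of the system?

Lens 1: 1/d_i1 = 1/(35.0) − 1/(120) = 0.02024, so d_i1 = 49.41 cm; m₁ = −d_i1/d_o1 = -0.4117.
d_o2 = 24.9 − (49.41) = -24.51 cm (virtual object).
Lens 2: 1/d_i2 = 1/(16.0) − 1/(-24.51) = 0.1033, so d_i2 = 9.681 cm; m₂ = −d_i2/d_o2 = +0.3950.
m = m₁·m₂ = (-0.4117)(+0.3950) = -0.163.

m = -0.163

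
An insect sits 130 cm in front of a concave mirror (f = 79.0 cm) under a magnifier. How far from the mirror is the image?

Mirror equation: 1/v = 1/f − 1/u = 1/(79.00) − 1/(130) = 0.01266 − 0.007692 = 0.004966, so v = 201 cm.
The image is real, inverted and enlarged, in front of the mirror.

201 cm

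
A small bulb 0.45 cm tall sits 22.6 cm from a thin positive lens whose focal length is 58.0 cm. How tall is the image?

0.737 cm

1/d_i = 1/f − 1/d_o = 1/(58.00) − 1/(22.6) = -0.02701, so d_i = -37.03 cm.
m = −d_i/d_o = +1.638.
|h_i| = |m|·h_o = 1.638 × 0.45 = 0.737 cm. The image is virtual, upright and enlarged, on the same side as the object.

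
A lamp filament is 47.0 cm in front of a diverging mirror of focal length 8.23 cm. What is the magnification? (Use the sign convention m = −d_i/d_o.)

For a diverging mirror, f = -8.23 cm.
1/d_i = 1/f − 1/d_o = 1/(-8.230) − 1/(47.0) = -0.1428, so d_i = -7.004 cm.
m = −d_i/d_o = −(-7.004)/(47.0) = +0.149.
The image is virtual, upright and reduced, behind the mirror.

m = +0.149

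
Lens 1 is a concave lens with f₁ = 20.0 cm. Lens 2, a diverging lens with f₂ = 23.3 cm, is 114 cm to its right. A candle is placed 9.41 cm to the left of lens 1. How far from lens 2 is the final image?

19.5 cm

Lens 1 is diverging, so f₁ = −20.0 cm.
Lens 1: 1/d_i1 = 1/f₁ − 1/d_o1 = 1/(-20.0) − 1/(9.41) = -0.1563, so d_i1 = -6.399 cm.
The intermediate image is 6.399 cm to the left of lens 1 (virtual), which is 114 − (-6.399) = 120.4 cm to the left of lens 2, so d_o2 = +120.4 cm.
Lens 2 is diverging, so f₂ = −23.3 cm.
Lens 2: 1/d_i2 = 1/f₂ − 1/d_o2 = 1/(-23.3) − 1/(120.4) = -0.05122, so d_i2 = -19.5 cm.
The final image is virtual, 19.5 cm to the left of lens 2 (overall magnification ≈ 0.11).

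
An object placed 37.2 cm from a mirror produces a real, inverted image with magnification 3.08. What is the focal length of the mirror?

f = 28.1 cm (concave)

m = −d_i/d_o ⇒ d_i = −m·d_o = −(-3.08)·(37.2) = 114.6 cm.
1/f = 1/d_o + 1/d_i = 1/(37.2) + 1/(114.6) = 0.03561, so f = 28.1 cm.
Since f is positive, the mirror is concave.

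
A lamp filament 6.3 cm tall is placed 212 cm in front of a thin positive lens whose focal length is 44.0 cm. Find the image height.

1/d_i = 1/f − 1/d_o = 1/(44.00) − 1/(212) = 0.01801, so d_i = 55.52 cm.
m = −d_i/d_o = -0.2619.
|h_i| = |m|·h_o = 0.2619 × 6.3 = 1.65 cm. The image is real, inverted and reduced, on the far side of the lens.

1.65 cm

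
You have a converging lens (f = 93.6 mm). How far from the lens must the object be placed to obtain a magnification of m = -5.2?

m = −d_i/d_o ⇒ d_i = −m·d_o.
1/f = 1/d_o + 1/d_i = 1/d_o − 1/(m·d_o) = (1 − 1/m)/d_o, so d_o = f(1 − 1/m) = (93.60)(1 − 1/(-5.2)) = 112 mm.

112 mm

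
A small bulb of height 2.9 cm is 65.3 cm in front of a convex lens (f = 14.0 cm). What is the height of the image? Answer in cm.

1/d_i = 1/f − 1/d_o = 1/(14.00) − 1/(65.3) = 0.05611, so d_i = 17.82 cm.
m = −d_i/d_o = -0.2729.
|h_i| = |m|·h_o = 0.2729 × 2.9 = 0.791 cm. The image is real, inverted and reduced, on the far side of the lens.

0.791 cm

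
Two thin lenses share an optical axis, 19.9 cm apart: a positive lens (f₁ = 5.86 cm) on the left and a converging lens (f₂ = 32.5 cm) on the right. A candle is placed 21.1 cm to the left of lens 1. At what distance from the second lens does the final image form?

Lens 1: 1/d_i1 = 1/f₁ − 1/d_o1 = 1/(5.86) − 1/(21.1) = 0.1233, so d_i1 = 8.113 cm.
The intermediate image is 8.113 cm to the right of lens 1, which is 19.9 − (8.113) = 11.79 cm to the left of lens 2, so d_o2 = +11.79 cm.
Lens 2: 1/d_i2 = 1/f₂ − 1/d_o2 = 1/(32.5) − 1/(11.79) = -0.05405, so d_i2 = -18.5 cm.
The final image is virtual, 18.5 cm to the left of lens 2 (overall magnification ≈ -0.60).

18.5 cm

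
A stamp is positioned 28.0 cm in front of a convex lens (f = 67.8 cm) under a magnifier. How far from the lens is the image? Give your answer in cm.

Thin-lens equation: 1/q = 1/f − 1/p = 1/(67.80) − 1/(28.0) = 0.01475 − 0.03571 = -0.02097, so q = -47.7 cm.
The image is virtual, upright and enlarged, on the same side as the object.

47.7 cm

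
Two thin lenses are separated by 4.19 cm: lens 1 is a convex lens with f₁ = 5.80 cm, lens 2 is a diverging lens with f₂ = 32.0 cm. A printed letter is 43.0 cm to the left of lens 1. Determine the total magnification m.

Lens 1: 1/d_i1 = 1/(5.80) − 1/(43.0) = 0.1492, so d_i1 = 6.704 cm; m₁ = −d_i1/d_o1 = -0.1559.
d_o2 = 4.19 − (6.704) = -2.514 cm (virtual object).
f₂ = −32.0 cm (diverging).
Lens 2: 1/d_i2 = 1/(-32.0) − 1/(-2.514) = 0.3665, so d_i2 = 2.728 cm; m₂ = −d_i2/d_o2 = +1.085.
m = m₁·m₂ = (-0.1559)(+1.085) = -0.169.

m = -0.169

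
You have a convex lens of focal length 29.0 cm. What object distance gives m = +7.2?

m = −d_i/d_o ⇒ d_i = −m·d_o.
1/f = 1/d_o + 1/d_i = 1/d_o − 1/(m·d_o) = (1 − 1/m)/d_o, so d_o = f(1 − 1/m) = (29.00)(1 − 1/(+7.2)) = 25.0 cm.

25.0 cm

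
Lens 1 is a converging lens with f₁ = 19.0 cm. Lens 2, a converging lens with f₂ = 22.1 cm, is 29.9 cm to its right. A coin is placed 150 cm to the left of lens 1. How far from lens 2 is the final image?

12.9 cm

Lens 1: 1/d_i1 = 1/f₁ − 1/d_o1 = 1/(19.0) − 1/(150) = 0.04596, so d_i1 = 21.76 cm.
The intermediate image is 21.76 cm to the right of lens 1, which is 29.9 − (21.76) = 8.140 cm to the left of lens 2, so d_o2 = +8.140 cm.
Lens 2: 1/d_i2 = 1/f₂ − 1/d_o2 = 1/(22.1) − 1/(8.140) = -0.07760, so d_i2 = -12.9 cm.
The final image is virtual, 12.9 cm to the left of lens 2 (overall magnification ≈ -0.23).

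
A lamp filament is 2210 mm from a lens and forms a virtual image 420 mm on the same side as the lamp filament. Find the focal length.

f = -519 mm (diverging)

Virtual image ⇒ d_i = −420 mm.
1/f = 1/d_o + 1/d_i = 1/(2210) + 1/(-420) = -0.001928, so f = -519 mm.
Since f is negative, the lens is diverging.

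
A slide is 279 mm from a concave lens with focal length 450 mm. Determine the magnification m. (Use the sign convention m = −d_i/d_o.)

For a concave lens, f = -450 mm.
1/d_i = 1/f − 1/d_o = 1/(-450.0) − 1/(279) = -0.005806, so d_i = -172.2 mm.
m = −d_i/d_o = −(-172.2)/(279) = +0.617.
The image is virtual, upright and reduced, on the same side as the object.

m = +0.617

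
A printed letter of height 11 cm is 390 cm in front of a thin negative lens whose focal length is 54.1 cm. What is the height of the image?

1.34 cm

For a negative lens, f = -54.1 cm.
1/d_i = 1/f − 1/d_o = 1/(-54.10) − 1/(390) = -0.02105, so d_i = -47.51 cm.
m = −d_i/d_o = +0.1218.
|h_i| = |m|·h_o = 0.1218 × 11 = 1.34 cm. The image is virtual, upright and reduced, on the same side as the object.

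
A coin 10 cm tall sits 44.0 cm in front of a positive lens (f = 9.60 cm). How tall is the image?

2.79 cm

1/d_i = 1/f − 1/d_o = 1/(9.600) − 1/(44.0) = 0.08144, so d_i = 12.28 cm.
m = −d_i/d_o = -0.2791.
|h_i| = |m|·h_o = 0.2791 × 10 = 2.79 cm. The image is real, inverted and reduced, on the far side of the lens.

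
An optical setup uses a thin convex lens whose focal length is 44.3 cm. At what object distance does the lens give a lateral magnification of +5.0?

35.4 cm

m = −d_i/d_o ⇒ d_i = −m·d_o.
1/f = 1/d_o + 1/d_i = 1/d_o − 1/(m·d_o) = (1 − 1/m)/d_o, so d_o = f(1 − 1/m) = (44.30)(1 − 1/(+5.0)) = 35.4 cm.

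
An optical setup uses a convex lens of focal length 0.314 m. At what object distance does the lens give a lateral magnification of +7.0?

0.269 m

m = −d_i/d_o ⇒ d_i = −m·d_o.
1/f = 1/d_o + 1/d_i = 1/d_o − 1/(m·d_o) = (1 − 1/m)/d_o, so d_o = f(1 − 1/m) = (0.3140)(1 − 1/(+7.0)) = 0.269 m.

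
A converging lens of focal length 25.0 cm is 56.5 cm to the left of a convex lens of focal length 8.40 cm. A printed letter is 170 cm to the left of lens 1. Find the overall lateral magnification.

Lens 1: 1/d_i1 = 1/(25.0) − 1/(170) = 0.03412, so d_i1 = 29.31 cm; m₁ = −d_i1/d_o1 = -0.1724.
d_o2 = 56.5 − (29.31) = 27.19 cm.
Lens 2: 1/d_i2 = 1/(8.40) − 1/(27.19) = 0.08227, so d_i2 = 12.16 cm; m₂ = −d_i2/d_o2 = -0.4470.
m = m₁·m₂ = (-0.1724)(-0.4470) = +0.0771.

m = +0.0771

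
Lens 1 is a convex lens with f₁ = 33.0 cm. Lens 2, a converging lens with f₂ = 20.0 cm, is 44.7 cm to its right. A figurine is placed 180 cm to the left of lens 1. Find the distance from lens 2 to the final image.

Lens 1: 1/d_i1 = 1/f₁ − 1/d_o1 = 1/(33.0) − 1/(180) = 0.02475, so d_i1 = 40.41 cm.
The intermediate image is 40.41 cm to the right of lens 1, which is 44.7 − (40.41) = 4.290 cm to the left of lens 2, so d_o2 = +4.290 cm.
Lens 2: 1/d_i2 = 1/f₂ − 1/d_o2 = 1/(20.0) − 1/(4.290) = -0.1831, so d_i2 = -5.46 cm.
The final image is virtual, 5.46 cm to the left of lens 2 (overall magnification ≈ -0.29).

5.46 cm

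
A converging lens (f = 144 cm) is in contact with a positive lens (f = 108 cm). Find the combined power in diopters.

P₁ = 1/f₁ = 1/(1.44 m) = +0.6944 D; P₂ = 1/f₂ = 1/(1.08 m) = +0.9259 D.
For thin lenses in contact, P = P₁ + P₂ = (+0.6944) + (+0.9259) = +1.62 D.

P = +1.62 D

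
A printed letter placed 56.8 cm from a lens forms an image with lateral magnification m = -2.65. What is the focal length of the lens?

f = 41.2 cm (converging)

m = −d_i/d_o ⇒ d_i = −m·d_o = −(-2.65)·(56.8) = 150.5 cm.
1/f = 1/d_o + 1/d_i = 1/(56.8) + 1/(150.5) = 0.02425, so f = 41.2 cm.
Since f is positive, the lens is converging.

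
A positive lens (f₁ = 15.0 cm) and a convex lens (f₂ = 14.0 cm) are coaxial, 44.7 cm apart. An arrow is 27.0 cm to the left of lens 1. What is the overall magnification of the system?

m = -5.74

Lens 1: 1/d_i1 = 1/(15.0) − 1/(27.0) = 0.02963, so d_i1 = 33.75 cm; m₁ = −d_i1/d_o1 = -1.250.
d_o2 = 44.7 − (33.75) = 10.95 cm.
Lens 2: 1/d_i2 = 1/(14.0) − 1/(10.95) = -0.01990, so d_i2 = -50.26 cm; m₂ = −d_i2/d_o2 = +4.590.
m = m₁·m₂ = (-1.250)(+4.590) = -5.74.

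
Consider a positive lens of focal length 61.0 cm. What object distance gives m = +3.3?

42.5 cm

m = −d_i/d_o ⇒ d_i = −m·d_o.
1/f = 1/d_o + 1/d_i = 1/d_o − 1/(m·d_o) = (1 − 1/m)/d_o, so d_o = f(1 − 1/m) = (61.00)(1 − 1/(+3.3)) = 42.5 cm.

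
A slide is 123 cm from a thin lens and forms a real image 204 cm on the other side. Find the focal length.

Real image ⇒ d_i = +204 cm.
1/f = 1/d_o + 1/d_i = 1/(123) + 1/(204) = 0.01303, so f = 76.7 cm.
Since f is positive, the thin lens is converging.

f = 76.7 cm (converging)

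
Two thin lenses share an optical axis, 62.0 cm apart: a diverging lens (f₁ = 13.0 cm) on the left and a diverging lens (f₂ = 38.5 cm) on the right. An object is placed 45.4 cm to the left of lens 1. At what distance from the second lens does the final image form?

Lens 1 is diverging, so f₁ = −13.0 cm.
Lens 1: 1/d_i1 = 1/f₁ − 1/d_o1 = 1/(-13.0) − 1/(45.4) = -0.09895, so d_i1 = -10.11 cm.
The intermediate image is 10.11 cm to the left of lens 1 (virtual), which is 62.0 − (-10.11) = 72.11 cm to the left of lens 2, so d_o2 = +72.11 cm.
Lens 2 is diverging, so f₂ = −38.5 cm.
Lens 2: 1/d_i2 = 1/f₂ − 1/d_o2 = 1/(-38.5) − 1/(72.11) = -0.03984, so d_i2 = -25.1 cm.
The final image is virtual, 25.1 cm to the left of lens 2 (overall magnification ≈ 0.077).

25.1 cm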